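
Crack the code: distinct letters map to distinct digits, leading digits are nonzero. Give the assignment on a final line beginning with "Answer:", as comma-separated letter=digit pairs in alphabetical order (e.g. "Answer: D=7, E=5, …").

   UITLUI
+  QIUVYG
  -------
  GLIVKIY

Step 1. [col 1: I + G ≡ Y (mod 10)] column 1 (I + G ≡ Y (mod 10), carry-in 0) doesn't pin Y yet; pick Y=0 and continue. So Y=0.
Step 2. [col 1: I + G ≡ Y (mod 10)] no forcing yet in column 1 (carry-in 0); I=9 is free and consistent — try it ⇒ I=9.
Step 3. [col 1: I + G ≡ Y (mod 10)] from column 1 (I=9, Y=0, carry-in 0, digits 0,9 already taken and all letters distinct): G must equal 1 ⇒ G=1.
Step 4. [col 2: U + Y ≡ I (mod 10)] column 2 reads U+Y+carry(1)=I with Y=0, I=9; with digits 0,1,9 already taken and all letters distinct, the only value for U is 8, so U=8.
Step 5. [col 3: L + V ≡ K (mod 10)] no forcing yet in column 3 (carry-in 0); L=5 is free and consistent — try it ⇒ L=5.
Step 6. [col 3: L + V ≡ K (mod 10)] K=7 is one option consistent with column 3 (L + V ≡ K (mod 10), carry-in 0) — take it ⇒ K=7.
Step 7. [col 3: L + V ≡ K (mod 10)] column 3 reads L+V+carry(0)=K with L=5, K=7; with digits 0,1,5,7,8,9 already taken and all letters distinct, the only value for V is 2 ⇒ V=2.
Step 8. [col 4: T + U ≡ V (mod 10)] column 4 reads T+U+carry(0)=V with U=8, V=2; with digits 0,1,2,5,7,8,9 already taken and all letters distinct, the only value for T is 4. So T=4.
Step 9. [col 6: U + Q ≡ L (mod 10)] from column 6 (U=8, L=5, carry-in 1, digits 0,1,2,4,5,7,8,9 already taken and all letters distinct): Q must equal 6, so Q=6.

Answer: G=1, I=9, K=7, L=5, Q=6, T=4, U=8, V=2, Y=0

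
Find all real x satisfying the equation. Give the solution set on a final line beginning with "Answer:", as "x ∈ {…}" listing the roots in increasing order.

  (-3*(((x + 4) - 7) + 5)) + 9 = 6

Step 1. [(-3*(((x + 4) - 7) + 5)) + 9 = 6] -3 | LHS and -3 | 6: pull -3 out, so factor: (((x + 4) - 7) + 5) - 3 = -2.
Step 2. [(((x + 4) - 7) + 5) - 3 = -2] 3 comes off first (add 3) ⇒ sub: ((x + 4) - 7) + 5 = 1.
Step 3. [((x + 4) - 7) + 5 = 1] peel the +5: subtract 5 from each side, so sub: (x + 4) - 7 = -4.
Step 4. [(x + 4) - 7 = -4] peel the -7: add 7 from each side ⇒ sub: x + 4 = 3.
Step 5. [x + 4 = 3] 4 comes off first (subtract 4), so sub: x = -1.

Answer: x ∈ {-1}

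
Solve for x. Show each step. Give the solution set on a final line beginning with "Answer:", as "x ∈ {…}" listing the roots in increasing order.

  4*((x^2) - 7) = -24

Step 1. [4*((x^2) - 7) = -24] LHS = 4·(…); ÷4 both sides ⇒ div: (x^2) - 7 = -6.
Step 2. [(x^2) - 7 = -6] peel the -7: add 7 from each side ⇒ sub: x^2 = 1.
Step 3. [x^2 = 1] √ both sides: 1 ≥ 0 gives two branches. So sqrt: x = 1 or -1.

Answer: x ∈ {-1, 1}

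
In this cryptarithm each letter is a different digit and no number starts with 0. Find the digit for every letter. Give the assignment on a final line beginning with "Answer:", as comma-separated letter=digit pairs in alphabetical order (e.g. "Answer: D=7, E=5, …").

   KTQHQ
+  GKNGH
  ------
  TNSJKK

Step 1. [col 1: Q + H ≡ K (mod 10)] no forcing yet in column 1 (carry-in 0); H=5 is free and consistent — try it. So H=5.
Step 2. [col 1: Q + H ≡ K (mod 10)] K=3 is one option consistent with column 1 (Q + H ≡ K (mod 10), carry-in 0) — take it. So K=3.
Step 3. [T] adding two 5-digit numbers gives at most 5+1 digits, and here it does — T is that final carry and must be 1. So T=1.
Step 4. [col 1: Q + H ≡ K (mod 10)] from column 1 (H=5, K=3, carry-in 0, digits 1,3,5 already taken and all letters distinct): Q must equal 8 ⇒ Q=8.
Step 5. [col 2: H + G ≡ K (mod 10)] from column 2 (H=5, K=3, carry-in 1, digits 1,3,5,8 already taken and all letters distinct): G must equal 7. So G=7.
Step 6. [col 3: Q + N ≡ J (mod 10)] from column 3 (Q=8, carry-in 1, digits 1,3,5,7,8 already taken and all letters distinct): N must equal 0, so N=0.
Step 7. [col 3: Q + N ≡ J (mod 10)] column 3: given Q=8, N=0, carry-in 1, and digits 0,1,3,5,7,8 already taken and all letters distinct, Q+N≡J (mod 10) forces J=9. So J=9.
Step 8. [col 4: T + K ≡ S (mod 10)] in column 4 we have T+K≡S with carry-in 0; given T=1, K=3 and digits 0,1,3,5,7,8,9 already taken and all letters distinct, that pins S to 4, so S=4.

Answer: G=7, H=5, J=9, K=3, N=0, Q=8, S=4, T=1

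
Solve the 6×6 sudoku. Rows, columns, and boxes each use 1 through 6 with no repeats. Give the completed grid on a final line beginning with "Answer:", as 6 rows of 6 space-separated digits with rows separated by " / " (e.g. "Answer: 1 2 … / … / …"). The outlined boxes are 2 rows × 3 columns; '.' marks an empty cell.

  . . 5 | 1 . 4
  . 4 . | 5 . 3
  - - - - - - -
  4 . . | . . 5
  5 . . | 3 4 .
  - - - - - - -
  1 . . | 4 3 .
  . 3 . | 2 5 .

Step 1. [r6c1∈{6}] r6c1 is down to just 6 ⇒ r6c1=6.
Step 2. [r4c6∈{1,2,6}] 2 has one home in col 6: r4c6. So r4c6=2.
Step 3. [r2c3∈{1,2,6}] 1 has one home in row 2: r2c3, so r2c3=1.
Step 4. [r1c2∈{2,6}] across box 1, 6 lands solely at r1c2 ⇒ r1c2=6.
Step 5. [r3c3∈{2,3,6}] row 3 places 3 nowhere but r3c3, so r3c3=3.
Step 6. [r3c2∈{1,2}] 2 has one home in row 3: r3c2. So r3c2=2.
Step 7. [r2c5∈{2,6}] r2c5 is the only open cell in row 2 admitting 6. So r2c5=6.
Step 8. [r1c1∈{2,3}] 3 has one home in row 1: r1c1 ⇒ r1c1=3.
Step 9. [r6c3∈{4}] r6c3's peers cover all but 4, so r6c3=4.
Step 10. [r6c6∈{1}] r6c6 is down to just 1, so r6c6=1.
Step 11. [r5c2∈{5}] r5c2 is down to just 5 ⇒ r5c2=5.
Step 12. [r4c3∈{6}] r4c3's peers cover all but 6. So r4c3=6.
Step 13. [r3c4∈{6}] nothing but 6 survives at r3c4 ⇒ r3c4=6.
Step 14. [r3c5∈{1}] r3c5's peers cover all but 1, so r3c5=1.
Step 15. [r2c1∈{2}] r2c1 is down to just 2. So r2c1=2.
Step 16. [r4c2∈{1}] nothing but 1 survives at r4c2 ⇒ r4c2=1.
Step 17. [r5c3∈{2}] r5c3's peers cover all but 2, so r5c3=2.
Step 18. [r5c6∈{6}] nothing but 6 survives at r5c6. So r5c6=6.
Step 19. [r1c5∈{2}] r1c5's peers cover all but 2, so r1c5=2.

Answer: 3 6 5 1 2 4 / 2 4 1 5 6 3 / 4 2 3 6 1 5 / 5 1 6 3 4 2 / 1 5 2 4 3 6 / 6 3 4 2 5 1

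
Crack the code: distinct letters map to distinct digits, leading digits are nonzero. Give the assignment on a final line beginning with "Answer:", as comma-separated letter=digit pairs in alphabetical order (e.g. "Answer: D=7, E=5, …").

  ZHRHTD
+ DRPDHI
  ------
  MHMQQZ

Step 1. [col 1: D + I ≡ Z (mod 10)] several values work for I in column 1 (D + I ≡ Z (mod 10), carry-in 0); try I=8, so I=8.
Step 2. [col 1: D + I ≡ Z (mod 10)] Z=1 is one option consistent with column 1 (D + I ≡ Z (mod 10), carry-in 0) — take it ⇒ Z=1.
Step 3. [col 1: D + I ≡ Z (mod 10)] from column 1 (I=8, Z=1, carry-in 0, digits 1,8 already taken and all letters distinct): D must equal 3 ⇒ D=3.
Step 4. [col 2: T + H ≡ Q (mod 10)] column 2 (T + H ≡ Q (mod 10), carry-in 1) doesn't pin Q yet; pick Q=7 and continue, so Q=7.
Step 5. [col 2: T + H ≡ Q (mod 10)] several values work for T in column 2 (T + H ≡ Q (mod 10), carry-in 1); try T=2 ⇒ T=2.
Step 6. [col 2: T + H ≡ Q (mod 10)] column 2 reads T+H+carry(1)=Q with T=2, Q=7; with digits 1,2,3,7,8 already taken and all letters distinct, the only value for H is 4 ⇒ H=4.
Step 7. [col 4: R + P ≡ M (mod 10)] column 4 reads R+P+carry(0)=M with nothing yet; with digits 1,2,3,4,7,8 already taken and all letters distinct, the only value for M is 5, so M=5.
Step 8. [col 4: R + P ≡ M (mod 10)] several values work for R in column 4 (R + P ≡ M (mod 10), carry-in 0); try R=9 ⇒ R=9.
Step 9. [col 4: R + P ≡ M (mod 10)] column 4 reads R+P+carry(0)=M with R=9, M=5; with digits 1,2,3,4,5,7,8,9 already taken and all letters distinct, the only value for P is 6, so P=6.

Answer: D=3, H=4, I=8, M=5, P=6, Q=7, R=9, T=2, Z=1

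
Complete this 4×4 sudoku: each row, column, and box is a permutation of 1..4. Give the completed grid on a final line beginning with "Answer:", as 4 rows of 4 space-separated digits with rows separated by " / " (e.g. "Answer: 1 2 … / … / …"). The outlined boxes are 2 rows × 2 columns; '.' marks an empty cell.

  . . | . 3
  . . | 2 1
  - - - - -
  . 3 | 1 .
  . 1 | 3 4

Step 1. [r3c1∈{2,4}] row 3 places 4 nowhere but r3c1 ⇒ r3c1=4.
Step 2. [r1c2∈{2,4}] 2 has one home in col 2: r1c2. So r1c2=2.
Step 3. [r2c1∈{3}] nothing but 3 survives at r2c1, so r2c1=3.
Step 4. [r4c1∈{2}] r4c1's peers cover all but 2, so r4c1=2.
Step 5. [r3c4∈{2}] r3c4's peers cover all but 2 ⇒ r3c4=2.
Step 6. [r2c2∈{4}] r2c2 has the single candidate 4, so r2c2=4.
Step 7. [r1c3∈{4}] r1c3's peers cover all but 4 ⇒ r1c3=4.
Step 8. [r1c1∈{1}] r1c1's peers cover all but 1. So r1c1=1.

Answer: 1 2 4 3 / 3 4 2 1 / 4 3 1 2 / 2 1 3 4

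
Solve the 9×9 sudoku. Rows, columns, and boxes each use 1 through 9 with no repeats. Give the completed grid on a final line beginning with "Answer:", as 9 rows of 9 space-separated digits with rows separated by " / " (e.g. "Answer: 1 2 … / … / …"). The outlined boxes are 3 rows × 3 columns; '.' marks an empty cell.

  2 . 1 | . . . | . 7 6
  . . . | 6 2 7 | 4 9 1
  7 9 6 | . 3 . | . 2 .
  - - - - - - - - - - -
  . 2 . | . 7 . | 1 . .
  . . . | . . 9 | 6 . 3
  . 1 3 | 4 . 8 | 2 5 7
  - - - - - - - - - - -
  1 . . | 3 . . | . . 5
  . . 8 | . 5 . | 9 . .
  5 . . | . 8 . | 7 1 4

Step 1. [r1c2∈{3,4,5,8}] across box 1, 4 lands solely at r1c2, so r1c2=4.
Step 2. [r1c6∈{5}] r1c6 has the single candidate 5 ⇒ r1c6=5.
Step 3. [r7c5∈{4,6,9}] col 5 places 4 nowhere but r7c5, so r7c5=4.
Step 4. [r8c1∈{3,4,6}] row 8 places 4 nowhere but r8c1, so r8c1=4.
Step 5. [r5c4∈{1,2,5}] in row 5, 2 fits only at r5c4, so r5c4=2.
Step 6. [r7c3∈{2,7,9}] row 7 places 9 nowhere but r7c3 ⇒ r7c3=9.
Step 7. [r3c9∈{8}] r3c9's peers cover all but 8 ⇒ r3c9=8.
Step 8. [r5c1∈{8}] r5c1's peers cover all but 8 ⇒ r5c1=8.
Step 9. [r5c3∈{4,5,7}] r5c3 is the only open cell in col 3 admitting 7, so r5c3=7.
Step 10. [r9c2∈{3,6}] r9c2 is the only open cell in row 9 admitting 3, so r9c2=3.
Step 11. [r9c6∈{2,6}] r9c6 is the only open cell in row 9 admitting 6 ⇒ r9c6=6.
Step 12. [r4c3∈{4,5}] col 3 places 4 nowhere but r4c3, so r4c3=4.
Step 13. [r3c4∈{1}] only 1 remains possible at r3c4. So r3c4=1.
Step 14. [r4c1∈{6,9}] in row 4, 6 fits only at r4c1. So r4c1=6.
Step 15. [r7c2∈{6,7}] 7 has one home in row 7: r7c2, so r7c2=7.
Step 16. [r7c8∈{6,8}] r7c8 is the only open cell in row 7 admitting 6. So r7c8=6.
Step 17. [r2c3∈{5}] only 5 remains possible at r2c3, so r2c3=5.
Step 18. [r1c4∈{8,9}] row 1 places 8 nowhere but r1c4, so r1c4=8.
Step 19. [r8c6∈{1,2}] across row 8, 1 lands solely at r8c6 ⇒ r8c6=1.
Step 20. [r4c8∈{8}] nothing but 8 survives at r4c8, so r4c8=8.
Step 21. [r8c4∈{7}] r8c4 is down to just 7. So r8c4=7.
Step 22. [r8c2∈{6}] nothing but 6 survives at r8c2 ⇒ r8c2=6.
Step 23. [r5c2∈{5}] r5c2 is down to just 5 ⇒ r5c2=5.
Step 24. [r3c6∈{4}] nothing but 4 survives at r3c6. So r3c6=4.
Step 25. [r3c7∈{5}] r3c7 has the single candidate 5, so r3c7=5.
Step 26. [r1c5∈{9}] only 9 remains possible at r1c5 ⇒ r1c5=9.
Step 27. [r2c1∈{3}] r2c1 is down to just 3, so r2c1=3.
Step 28. [r6c1∈{9}] r6c1 has the single candidate 9, so r6c1=9.
Step 29. [r5c8∈{4}] nothing but 4 survives at r5c8, so r5c8=4.
Step 30. [r6c5∈{6}] r6c5's peers cover all but 6 ⇒ r6c5=6.
Step 31. [r7c7∈{8}] r7c7 is down to just 8, so r7c7=8.
Step 32. [r2c2∈{8}] r2c2 has the single candidate 8, so r2c2=8.
Step 33. [r9c4∈{9}] r9c4 is down to just 9 ⇒ r9c4=9.
Step 34. [r4c4∈{5}] nothing but 5 survives at r4c4 ⇒ r4c4=5.
Step 35. [r1c7∈{3}] r1c7 has the single candidate 3, so r1c7=3.
Step 36. [r7c6∈{2}] nothing but 2 survives at r7c6. So r7c6=2.
Step 37. [r8c8∈{3}] r8c8's peers cover all but 3, so r8c8=3.
Step 38. [r5c5∈{1}] r5c5's peers cover all but 1, so r5c5=1.
Step 39. [r4c9∈{9}] r4c9 has the single candidate 9 ⇒ r4c9=9.
Step 40. [r4c6∈{3}] only 3 remains possible at r4c6, so r4c6=3.
Step 41. [r9c3∈{2}] r9c3 is down to just 2, so r9c3=2.
Step 42. [r8c9∈{2}] r8c9 has the single candidate 2, so r8c9=2.

Answer: 2 4 1 8 9 5 3 7 6 / 3 8 5 6 2 7 4 9 1 / 7 9 6 1 3 4 5 2 8 / 6 2 4 5 7 3 1 8 9 / 8 5 7 2 1 9 6 4 3 / 9 1 3 4 6 8 2 5 7 / 1 7 9 3 4 2 8 6 5 / 4 6 8 7 5 1 9 3 2 / 5 3 2 9 8 6 7 1 4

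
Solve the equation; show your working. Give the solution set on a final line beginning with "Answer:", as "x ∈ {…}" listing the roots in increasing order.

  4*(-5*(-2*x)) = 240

Step 1. [4*(-5*(-2*x)) = 240] 4·(inner) — divide through by 4, so div: -5*(-2*x) = 60.
Step 2. [-5*(-2*x) = 60] -5·(inner) — divide through by -5. So div: -2*x = -12.
Step 3. [-2*x = -12] leading coefficient -2: divide by -2, so div: x = 6.

Answer: x ∈ {6}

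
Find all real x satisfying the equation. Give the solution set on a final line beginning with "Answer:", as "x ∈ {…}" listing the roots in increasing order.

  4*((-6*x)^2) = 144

Step 1. [4*((-6*x)^2) = 144] 4 out front; divide by 4 ⇒ div: (-6*x)^2 = 36.
Step 2. [(-6*x)^2 = 36] LHS squared, RHS 36 ≥ 0: apply √ (±) ⇒ sqrt: -6*x = 6 or -6.
Step 3. [-6*x = 6 or -6] LHS = -6·(…); ÷-6 both sides, so div: x = -1 or 1.

Answer: x ∈ {-1, 1}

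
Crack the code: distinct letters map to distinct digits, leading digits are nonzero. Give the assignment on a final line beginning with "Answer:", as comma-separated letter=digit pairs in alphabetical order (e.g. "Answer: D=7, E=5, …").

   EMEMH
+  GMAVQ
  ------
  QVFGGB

Step 1. [col 1: H + Q ≡ B (mod 10)] several values work for H in column 1 (H + Q ≡ B (mod 10), carry-in 0); try H=8 ⇒ H=8.
Step 2. [col 1: H + Q ≡ B (mod 10)] several values work for B in column 1 (H + Q ≡ B (mod 10), carry-in 0); try B=9, so B=9.
Step 3. [col 1: H + Q ≡ B (mod 10)] from column 1 (H=8, B=9, carry-in 0, digits 8,9 already taken and all letters distinct): Q must equal 1 ⇒ Q=1.
Step 4. [col 2: M + V ≡ G (mod 10)] column 2 (M + V ≡ G (mod 10), carry-in 0) doesn't pin M yet; pick M=5 and continue. So M=5.
Step 5. [col 2: M + V ≡ G (mod 10)] no forcing yet in column 2 (carry-in 0); V=2 is free and consistent — try it. So V=2.
Step 6. [col 2: M + V ≡ G (mod 10)] from column 2 (M=5, V=2, carry-in 0, digits 1,2,5,8,9 already taken and all letters distinct): G must equal 7, so G=7.
Step 7. [col 3: E + A ≡ G (mod 10)] no forcing yet in column 3 (carry-in 0); A=3 is free and consistent — try it ⇒ A=3.
Step 8. [col 3: E + A ≡ G (mod 10)] from column 3 (A=3, G=7, carry-in 0, digits 1,2,3,5,7,8,9 already taken and all letters distinct): E must equal 4 ⇒ E=4.
Step 9. [col 4: M + M ≡ F (mod 10)] in column 4 we have M+M≡F with carry-in 0; given M=5 and digits 1,2,3,4,5,7,8,9 already taken and all letters distinct, that pins F to 0 ⇒ F=0.

Answer: A=3, B=9, E=4, F=0, G=7, H=8, M=5, Q=1, V=2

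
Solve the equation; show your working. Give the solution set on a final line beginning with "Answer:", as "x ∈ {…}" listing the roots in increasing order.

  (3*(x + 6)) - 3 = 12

Step 1. [(3*(x + 6)) - 3 = 12] -3 is outermost — add 3 both sides ⇒ sub: 3*(x + 6) = 15.
Step 2. [3*(x + 6) = 15] 3·(inner) — divide through by 3. So div: x + 6 = 5.
Step 3. [x + 6 = 5] the outer +6 inverts by subtracting 6 ⇒ sub: x = -1.

Answer: x ∈ {-1}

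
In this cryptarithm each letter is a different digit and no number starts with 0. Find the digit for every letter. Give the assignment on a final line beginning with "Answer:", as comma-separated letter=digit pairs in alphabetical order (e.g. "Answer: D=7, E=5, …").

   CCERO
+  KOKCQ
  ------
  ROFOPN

Step 1. [col 1: O + Q ≡ N (mod 10)] column 1 (O + Q ≡ N (mod 10), carry-in 0) doesn't pin O yet; pick O=4 and continue. So O=4.
Step 2. [col 1: O + Q ≡ N (mod 10)] N=3 is one option consistent with column 1 (O + Q ≡ N (mod 10), carry-in 0) — take it. So N=3.
Step 3. [R] adding two 5-digit numbers gives at most 5+1 digits, and here it does — R is that final carry and must be 1, so R=1.
Step 4. [col 1: O + Q ≡ N (mod 10)] column 1 reads O+Q+carry(0)=N with O=4, N=3; with digits 1,3,4 already taken and all letters distinct, the only value for Q is 9, so Q=9.
Step 5. [col 2: R + C ≡ P (mod 10)] several values work for P in column 2 (R + C ≡ P (mod 10), carry-in 1); try P=7 ⇒ P=7.
Step 6. [col 2: R + C ≡ P (mod 10)] column 2 reads R+C+carry(1)=P with R=1, P=7; with digits 1,3,4,7,9 already taken and all letters distinct, the only value for C is 5. So C=5.
Step 7. [col 3: E + K ≡ O (mod 10)] no forcing yet in column 3 (carry-in 0); K=8 is free and consistent — try it, so K=8.
Step 8. [col 3: E + K ≡ O (mod 10)] column 3: given K=8, O=4, carry-in 0, and digits 1,3,4,5,7,8,9 already taken and all letters distinct, E+K≡O (mod 10) forces E=6 ⇒ E=6.
Step 9. [col 4: C + O ≡ F (mod 10)] column 4 reads C+O+carry(1)=F with C=5, O=4; with digits 1,3,4,5,6,7,8,9 already taken and all letters distinct, the only value for F is 0, so F=0.

Answer: C=5, E=6, F=0, K=8, N=3, O=4, P=7, Q=9, R=1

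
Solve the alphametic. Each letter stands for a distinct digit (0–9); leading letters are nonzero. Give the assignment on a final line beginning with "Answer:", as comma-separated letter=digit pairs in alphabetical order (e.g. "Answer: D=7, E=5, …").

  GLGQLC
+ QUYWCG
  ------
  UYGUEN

Step 1. [col 1: C + G ≡ N (mod 10)] N=9 is one option consistent with column 1 (C + G ≡ N (mod 10), carry-in 0) — take it. So N=9.
Step 2. [col 1: C + G ≡ N (mod 10)] G=6 is one option consistent with column 1 (C + G ≡ N (mod 10), carry-in 0) — take it. So G=6.
Step 3. [col 1: C + G ≡ N (mod 10)] in column 1 we have C+G≡N with carry-in 0; given G=6, N=9 and digits 6,9 already taken and all letters distinct, that pins C to 3 ⇒ C=3.
Step 4. [col 2: L + C ≡ E (mod 10)] E=5 is one option consistent with column 2 (L + C ≡ E (mod 10), carry-in 0) — take it, so E=5.
Step 5. [col 2: L + C ≡ E (mod 10)] column 2: given C=3, E=5, carry-in 0, and digits 3,5,6,9 already taken and all letters distinct, L+C≡E (mod 10) forces L=2 ⇒ L=2.
Step 6. [col 3: Q + W ≡ U (mod 10)] U=8 is one option consistent with column 3 (Q + W ≡ U (mod 10), carry-in 0) — take it ⇒ U=8.
Step 7. [col 3: Q + W ≡ U (mod 10)] column 3 (Q + W ≡ U (mod 10), carry-in 0) doesn't pin W yet; pick W=7 and continue. So W=7.
Step 8. [col 3: Q + W ≡ U (mod 10)] column 3 reads Q+W+carry(0)=U with W=7, U=8; with digits 2,3,5,6,7,8,9 already taken and all letters distinct, the only value for Q is 1, so Q=1.
Step 9. [col 4: G + Y ≡ G (mod 10)] column 4: given G=6, carry-in 0, and digits 1,2,3,5,6,7,8,9 already taken and all letters distinct, G+Y≡G (mod 10) forces Y=0. So Y=0.

Answer: C=3, E=5, G=6, L=2, N=9, Q=1, U=8, W=7, Y=0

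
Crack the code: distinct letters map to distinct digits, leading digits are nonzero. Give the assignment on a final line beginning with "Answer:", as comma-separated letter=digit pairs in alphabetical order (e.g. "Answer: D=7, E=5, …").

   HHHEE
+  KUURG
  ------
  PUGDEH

Step 1. [P] the sum has 6 digits but both addends have 5; that extra leading digit P is the final carry, namely 1, so P=1.
Step 2. [col 1: E + G ≡ H (mod 10)] no forcing yet in column 1 (carry-in 0); G=5 is free and consistent — try it ⇒ G=5.
Step 3. [col 1: E + G ≡ H (mod 10)] several values work for E in column 1 (E + G ≡ H (mod 10), carry-in 0); try E=3. So E=3.
Step 4. [col 1: E + G ≡ H (mod 10)] from column 1 (E=3, G=5, carry-in 0, digits 1,3,5 already taken and all letters distinct): H must equal 8 ⇒ H=8.
Step 5. [col 2: E + R ≡ E (mod 10)] column 2 reads E+R+carry(0)=E with E=3; with digits 1,3,5,8 already taken and all letters distinct, the only value for R is 0, so R=0.
Step 6. [col 3: H + U ≡ D (mod 10)] D=4 is one option consistent with column 3 (H + U ≡ D (mod 10), carry-in 0) — take it. So D=4.
Step 7. [col 3: H + U ≡ D (mod 10)] column 3 reads H+U+carry(0)=D with H=8, D=4; with digits 0,1,3,4,5,8 already taken and all letters distinct, the only value for U is 6. So U=6.
Step 8. [col 5: H + K ≡ U (mod 10)] from column 5 (H=8, U=6, carry-in 1, digits 0,1,3,4,5,6,8 already taken and all letters distinct): K must equal 7 ⇒ K=7.

Answer: D=4, E=3, G=5, H=8, K=7, P=1, R=0, U=6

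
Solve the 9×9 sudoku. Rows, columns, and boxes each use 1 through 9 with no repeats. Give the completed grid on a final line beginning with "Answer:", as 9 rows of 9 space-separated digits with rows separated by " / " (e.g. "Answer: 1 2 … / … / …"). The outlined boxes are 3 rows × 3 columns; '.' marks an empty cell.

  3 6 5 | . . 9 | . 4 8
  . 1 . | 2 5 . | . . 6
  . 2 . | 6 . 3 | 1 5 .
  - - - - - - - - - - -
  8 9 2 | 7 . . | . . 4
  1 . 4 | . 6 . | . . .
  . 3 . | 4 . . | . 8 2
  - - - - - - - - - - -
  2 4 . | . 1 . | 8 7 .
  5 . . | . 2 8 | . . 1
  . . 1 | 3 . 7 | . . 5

Step 1. [r8c4∈{9}] r8c4 is down to just 9. So r8c4=9.
Step 2. [r5c2∈{5,7}] across col 2, 5 lands solely at r5c2 ⇒ r5c2=5.
Step 3. [r4c8∈{1,3,6}] r4c8 is the only open cell in col 8 admitting 1, so r4c8=1.
Step 4. [r4c7∈{3,5,6}] in row 4, 6 fits only at r4c7, so r4c7=6.
Step 5. [r3c5∈{4,7,8}] r3c5 is the only open cell in col 5 admitting 8, so r3c5=8.
Step 6. [r9c8∈{2,6,9}] across col 8, 2 lands solely at r9c8 ⇒ r9c8=2.
Step 7. [r9c1∈{6,9}] r9c1 is the only open cell in row 9 admitting 6 ⇒ r9c1=6.
Step 8. [r9c7∈{4,9}] across row 9, 9 lands solely at r9c7. So r9c7=9.
Step 9. [r6c1∈{7}] r6c1 is down to just 7. So r6c1=7.
Step 10. [r7c9∈{3}] r7c9 has the single candidate 3, so r7c9=3.
Step 11. [r4c6∈{5}] only 5 remains possible at r4c6, so r4c6=5.
Step 12. [r3c1∈{4,9}] in row 3, 4 fits only at r3c1. So r3c1=4.
Step 13. [r2c1∈{9}] nothing but 9 survives at r2c1, so r2c1=9.
Step 14. [r3c3∈{7}] nothing but 7 survives at r3c3. So r3c3=7.
Step 15. [r2c7∈{3,7}] in row 2, 7 fits only at r2c7. So r2c7=7.
Step 16. [r5c8∈{3,9}] col 8 places 9 nowhere but r5c8. So r5c8=9.
Step 17. [r5c7∈{3}] nothing but 3 survives at r5c7 ⇒ r5c7=3.
Step 18. [r1c4∈{1}] r1c4's peers cover all but 1. So r1c4=1.
Step 19. [r8c2∈{7}] nothing but 7 survives at r8c2 ⇒ r8c2=7.
Step 20. [r2c8∈{3}] only 3 remains possible at r2c8, so r2c8=3.
Step 21. [r6c7∈{5}] nothing but 5 survives at r6c7, so r6c7=5.
Step 22. [r8c3∈{3}] r8c3's peers cover all but 3. So r8c3=3.
Step 23. [r7c3∈{9}] only 9 remains possible at r7c3. So r7c3=9.
Step 24. [r5c9∈{7}] only 7 remains possible at r5c9. So r5c9=7.
Step 25. [r9c2∈{8}] only 8 remains possible at r9c2, so r9c2=8.
Step 26. [r5c4∈{8}] nothing but 8 survives at r5c4. So r5c4=8.
Step 27. [r1c5∈{7}] r1c5 is down to just 7 ⇒ r1c5=7.
Step 28. [r2c6∈{4}] r2c6 is down to just 4 ⇒ r2c6=4.
Step 29. [r7c4∈{5}] nothing but 5 survives at r7c4, so r7c4=5.
Step 30. [r5c6∈{2}] only 2 remains possible at r5c6, so r5c6=2.
Step 31. [r3c9∈{9}] r3c9's peers cover all but 9. So r3c9=9.
Step 32. [r9c5∈{4}] r9c5's peers cover all but 4 ⇒ r9c5=4.
Step 33. [r6c3∈{6}] nothing but 6 survives at r6c3. So r6c3=6.
Step 34. [r6c5∈{9}] only 9 remains possible at r6c5, so r6c5=9.
Step 35. [r8c7∈{4}] r8c7 has the single candidate 4 ⇒ r8c7=4.
Step 36. [r6c6∈{1}] nothing but 1 survives at r6c6 ⇒ r6c6=1.
Step 37. [r1c7∈{2}] r1c7 has the single candidate 2, so r1c7=2.
Step 38. [r8c8∈{6}] r8c8 is down to just 6 ⇒ r8c8=6.
Step 39. [r7c6∈{6}] r7c6's peers cover all but 6 ⇒ r7c6=6.
Step 40. [r4c5∈{3}] nothing but 3 survives at r4c5 ⇒ r4c5=3.
Step 41. [r2c3∈{8}] r2c3 is down to just 8. So r2c3=8.

Answer: 3 6 5 1 7 9 2 4 8 / 9 1 8 2 5 4 7 3 6 / 4 2 7 6 8 3 1 5 9 / 8 9 2 7 3 5 6 1 4 / 1 5 4 8 6 2 3 9 7 / 7 3 6 4 9 1 5 8 2 / 2 4 9 5 1 6 8 7 3 / 5 7 3 9 2 8 4 6 1 / 6 8 1 3 4 7 9 2 5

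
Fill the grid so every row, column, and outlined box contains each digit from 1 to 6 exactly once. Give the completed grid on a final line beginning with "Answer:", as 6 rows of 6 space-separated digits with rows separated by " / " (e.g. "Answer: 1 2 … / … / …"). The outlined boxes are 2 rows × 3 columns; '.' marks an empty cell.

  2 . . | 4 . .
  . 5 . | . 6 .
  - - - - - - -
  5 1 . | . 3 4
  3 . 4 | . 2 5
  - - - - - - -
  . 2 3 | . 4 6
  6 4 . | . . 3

Step 1. [r2c3∈{1}] nothing but 1 survives at r2c3 ⇒ r2c3=1.
Step 2. [r4c2∈{6}] only 6 remains possible at r4c2 ⇒ r4c2=6.
Step 3. [r5c4∈{1,5}] in row 5, 5 fits only at r5c4, so r5c4=5.
Step 4. [r6c4∈{1,2}] 2 has one home in row 6: r6c4, so r6c4=2.
Step 5. [r6c5∈{1}] nothing but 1 survives at r6c5 ⇒ r6c5=1.
Step 6. [r4c4∈{1}] r4c4's peers cover all but 1. So r4c4=1.
Step 7. [r3c3∈{2}] r3c3 is down to just 2 ⇒ r3c3=2.
Step 8. [r1c6∈{1}] nothing but 1 survives at r1c6. So r1c6=1.
Step 9. [r5c1∈{1}] only 1 remains possible at r5c1 ⇒ r5c1=1.
Step 10. [r3c4∈{6}] only 6 remains possible at r3c4. So r3c4=6.
Step 11. [r6c3∈{5}] nothing but 5 survives at r6c3 ⇒ r6c3=5.
Step 12. [r2c4∈{3}] r2c4 is down to just 3. So r2c4=3.
Step 13. [r1c3∈{6}] r1c3 has the single candidate 6. So r1c3=6.
Step 14. [r2c6∈{2}] nothing but 2 survives at r2c6 ⇒ r2c6=2.
Step 15. [r1c5∈{5}] r1c5's peers cover all but 5. So r1c5=5.
Step 16. [r2c1∈{4}] r2c1's peers cover all but 4. So r2c1=4.
Step 17. [r1c2∈{3}] r1c2 is down to just 3 ⇒ r1c2=3.

Answer: 2 3 6 4 5 1 / 4 5 1 3 6 2 / 5 1 2 6 3 4 / 3 6 4 1 2 5 / 1 2 3 5 4 6 / 6 4 5 2 1 3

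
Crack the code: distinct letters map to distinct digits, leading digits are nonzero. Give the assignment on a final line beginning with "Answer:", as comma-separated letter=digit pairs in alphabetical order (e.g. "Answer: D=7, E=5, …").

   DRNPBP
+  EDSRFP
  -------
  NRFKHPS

Step 1. [col 1: P + P ≡ S (mod 10)] several values work for P in column 1 (P + P ≡ S (mod 10), carry-in 0); try P=7, so P=7.
Step 2. [col 1: P + P ≡ S (mod 10)] from column 1 (P=7, carry-in 0, digits 7 already taken and all letters distinct): S must equal 4. So S=4.
Step 3. [N] adding two 6-digit numbers gives at most 6+1 digits, and here it does — N is that final carry and must be 1, so N=1.
Step 4. [col 2: B + F ≡ P (mod 10)] B=6 is one option consistent with column 2 (B + F ≡ P (mod 10), carry-in 1) — take it ⇒ B=6.
Step 5. [col 2: B + F ≡ P (mod 10)] in column 2 we have B+F≡P with carry-in 1; given B=6, P=7 and digits 1,4,6,7 already taken and all letters distinct, that pins F to 0. So F=0.
Step 6. [col 3: P + R ≡ H (mod 10)] H=9 is one option consistent with column 3 (P + R ≡ H (mod 10), carry-in 0) — take it. So H=9.
Step 7. [col 3: P + R ≡ H (mod 10)] column 3 reads P+R+carry(0)=H with P=7, H=9; with digits 0,1,4,6,7,9 already taken and all letters distinct, the only value for R is 2, so R=2.
Step 8. [col 4: N + S ≡ K (mod 10)] column 4 reads N+S+carry(0)=K with N=1, S=4; with digits 0,1,2,4,6,7,9 already taken and all letters distinct, the only value for K is 5 ⇒ K=5.
Step 9. [col 5: R + D ≡ F (mod 10)] column 5 reads R+D+carry(0)=F with R=2, F=0; with digits 0,1,2,4,5,6,7,9 already taken and all letters distinct, the only value for D is 8 ⇒ D=8.
Step 10. [col 6: D + E ≡ R (mod 10)] column 6 reads D+E+carry(1)=R with D=8, R=2; with digits 0,1,2,4,5,6,7,8,9 already taken and all letters distinct, the only value for E is 3, so E=3.

Answer: B=6, D=8, E=3, F=0, H=9, K=5, N=1, P=7, R=2, S=4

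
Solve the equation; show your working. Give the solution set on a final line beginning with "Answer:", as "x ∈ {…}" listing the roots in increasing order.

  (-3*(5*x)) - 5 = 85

Step 1. [(-3*(5*x)) - 5 = 85] 5 comes off first (add 5) ⇒ sub: -3*(5*x) = 90.
Step 2. [-3*(5*x) = 90] leading coefficient -3: divide by -3. So div: 5*x = -30.
Step 3. [5*x = -30] 5 out front; divide by 5 ⇒ div: x = -6.

Answer: x ∈ {-6}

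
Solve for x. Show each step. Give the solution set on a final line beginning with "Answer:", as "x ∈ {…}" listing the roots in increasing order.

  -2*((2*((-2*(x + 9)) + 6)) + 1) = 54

Step 1. [-2*((2*((-2*(x + 9)) + 6)) + 1) = 54] leading coefficient -2: divide by -2 ⇒ div: (2*((-2*(x + 9)) + 6)) + 1 = -27.
Step 2. [(2*((-2*(x + 9)) + 6)) + 1 = -27] subtract 1: x sits inside (… + 1) ⇒ sub: 2*((-2*(x + 9)) + 6) = -28.
Step 3. [2*((-2*(x + 9)) + 6) = -28] 2 out front; divide by 2. So div: (-2*(x + 9)) + 6 = -14.
Step 4. [(-2*(x + 9)) + 6 = -14] +6 is outermost — subtract 6 both sides ⇒ sub: -2*(x + 9) = -20.
Step 5. [-2*(x + 9) = -20] -2·(inner) — divide through by -2, so div: x + 9 = 10.
Step 6. [x + 9 = 10] the outer +9 inverts by subtracting 9. So sub: x = 1.

Answer: x ∈ {1}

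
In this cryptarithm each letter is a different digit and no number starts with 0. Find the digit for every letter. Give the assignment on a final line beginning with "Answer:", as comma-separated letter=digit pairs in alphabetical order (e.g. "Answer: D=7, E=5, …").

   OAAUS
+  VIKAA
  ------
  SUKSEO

Step 1. [col 1: S + A ≡ O (mod 10)] column 1 (S + A ≡ O (mod 10), carry-in 0) doesn't pin A yet; pick A=7 and continue, so A=7.
Step 2. [col 1: S + A ≡ O (mod 10)] column 1 (S + A ≡ O (mod 10), carry-in 0) doesn't pin S yet; pick S=1 and continue. So S=1.
Step 3. [col 1: S + A ≡ O (mod 10)] column 1 reads S+A+carry(0)=O with S=1, A=7; with digits 1,7 already taken and all letters distinct, the only value for O is 8, so O=8.
Step 4. [col 2: U + A ≡ E (mod 10)] several values work for U in column 2 (U + A ≡ E (mod 10), carry-in 0); try U=2, so U=2.
Step 5. [col 2: U + A ≡ E (mod 10)] column 2 reads U+A+carry(0)=E with U=2, A=7; with digits 1,2,7,8 already taken and all letters distinct, the only value for E is 9. So E=9.
Step 6. [col 3: A + K ≡ S (mod 10)] column 3: given A=7, S=1, carry-in 0, and digits 1,2,7,8,9 already taken and all letters distinct, A+K≡S (mod 10) forces K=4, so K=4.
Step 7. [col 4: A + I ≡ K (mod 10)] column 4: given A=7, K=4, carry-in 1, and digits 1,2,4,7,8,9 already taken and all letters distinct, A+I≡K (mod 10) forces I=6. So I=6.
Step 8. [col 5: O + V ≡ U (mod 10)] in column 5 we have O+V≡U with carry-in 1; given O=8, U=2 and digits 1,2,4,6,7,8,9 already taken and all letters distinct, that pins V to 3, so V=3.

Answer: A=7, E=9, I=6, K=4, O=8, S=1, U=2, V=3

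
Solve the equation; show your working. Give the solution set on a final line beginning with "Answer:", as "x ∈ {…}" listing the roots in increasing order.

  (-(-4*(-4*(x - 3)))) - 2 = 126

Step 1. [(-(-4*(-4*(x - 3)))) - 2 = 126] -2 is outermost — add 2 both sides, so sub: -(-4*(-4*(x - 3))) = 128.
Step 2. [-(-4*(-4*(x - 3))) = 128] leading − — multiply by −1, so neg: -4*(-4*(x - 3)) = -128.
Step 3. [-4*(-4*(x - 3)) = -128] LHS = -4·(…); ÷-4 both sides. So div: -4*(x - 3) = 32.
Step 4. [-4*(x - 3) = 32] LHS = -4·(…); ÷-4 both sides ⇒ div: x - 3 = -8.
Step 5. [x - 3 = -8] -3 is outermost — add 3 both sides ⇒ sub: x = -5.

Answer: x ∈ {-5}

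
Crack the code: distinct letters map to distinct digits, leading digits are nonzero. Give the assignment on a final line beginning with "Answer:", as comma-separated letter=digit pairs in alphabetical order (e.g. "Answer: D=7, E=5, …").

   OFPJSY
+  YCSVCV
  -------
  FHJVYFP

Step 1. [col 1: Y + V ≡ P (mod 10)] column 1 (Y + V ≡ P (mod 10), carry-in 0) doesn't pin V yet; pick V=7 and continue ⇒ V=7.
Step 2. [col 1: Y + V ≡ P (mod 10)] no forcing yet in column 1 (carry-in 0); Y=3 is free and consistent — try it, so Y=3.
Step 3. [col 1: Y + V ≡ P (mod 10)] column 1: given Y=3, V=7, carry-in 0, and digits 3,7 already taken and all letters distinct, Y+V≡P (mod 10) forces P=0. So P=0.
Step 4. [col 2: S + C ≡ F (mod 10)] F=1 is one option consistent with column 2 (S + C ≡ F (mod 10), carry-in 1) — take it, so F=1.
Step 5. [col 2: S + C ≡ F (mod 10)] column 2 (S + C ≡ F (mod 10), carry-in 1) doesn't pin S yet; pick S=6 and continue, so S=6.
Step 6. [col 2: S + C ≡ F (mod 10)] column 2 reads S+C+carry(1)=F with S=6, F=1; with digits 0,1,3,6,7 already taken and all letters distinct, the only value for C is 4, so C=4.
Step 7. [col 3: J + V ≡ Y (mod 10)] column 3: given V=7, Y=3, carry-in 1, and digits 0,1,3,4,6,7 already taken and all letters distinct, J+V≡Y (mod 10) forces J=5 ⇒ J=5.
Step 8. [col 6: O + Y ≡ H (mod 10)] in column 6 we have O+Y≡H with carry-in 0; given Y=3 and digits 0,1,3,4,5,6,7 already taken and all letters distinct, that pins O to 9 ⇒ O=9.
Step 9. [col 6: O + Y ≡ H (mod 10)] in column 6 we have O+Y≡H with carry-in 0; given O=9, Y=3 and digits 0,1,3,4,5,6,7,9 already taken and all letters distinct, that pins H to 2. So H=2.

Answer: C=4, F=1, H=2, J=5, O=9, P=0, S=6, V=7, Y=3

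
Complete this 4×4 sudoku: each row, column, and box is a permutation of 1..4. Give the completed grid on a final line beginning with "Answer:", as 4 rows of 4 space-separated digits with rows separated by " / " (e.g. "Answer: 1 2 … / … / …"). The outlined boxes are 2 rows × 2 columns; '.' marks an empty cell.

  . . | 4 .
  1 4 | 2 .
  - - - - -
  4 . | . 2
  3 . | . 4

Step 1. [r1c2∈{2,3}] across col 2, 3 lands solely at r1c2. So r1c2=3.
Step 2. [r3c2∈{1}] r3c2 is down to just 1. So r3c2=1.
Step 3. [r2c4∈{3}] nothing but 3 survives at r2c4 ⇒ r2c4=3.
Step 4. [r4c3∈{1}] r4c3 is down to just 1, so r4c3=1.
Step 5. [r4c2∈{2}] only 2 remains possible at r4c2 ⇒ r4c2=2.
Step 6. [r1c1∈{2}] only 2 remains possible at r1c1 ⇒ r1c1=2.
Step 7. [r3c3∈{3}] r3c3 is down to just 3. So r3c3=3.
Step 8. [r1c4∈{1}] r1c4 has the single candidate 1, so r1c4=1.

Answer: 2 3 4 1 / 1 4 2 3 / 4 1 3 2 / 3 2 1 4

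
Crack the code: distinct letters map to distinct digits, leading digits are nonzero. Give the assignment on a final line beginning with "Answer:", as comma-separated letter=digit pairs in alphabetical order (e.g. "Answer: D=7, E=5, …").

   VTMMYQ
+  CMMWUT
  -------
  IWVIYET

Step 1. [col 1: Q + T ≡ T (mod 10)] in column 1 we have Q+T≡T with carry-in 0; given nothing yet and all letters distinct, none taken yet, that pins Q to 0, so Q=0.
Step 2. [I] adding two 6-digit numbers gives at most 6+1 digits, and here it does — I is that final carry and must be 1 ⇒ I=1.
Step 3. [col 1: Q + T ≡ T (mod 10)] several values work for T in column 1 (Q + T ≡ T (mod 10), carry-in 0); try T=3. So T=3.
Step 4. [col 2: Y + U ≡ E (mod 10)] no forcing yet in column 2 (carry-in 0); Y=2 is free and consistent — try it. So Y=2.
Step 5. [col 2: Y + U ≡ E (mod 10)] column 2 (Y + U ≡ E (mod 10), carry-in 0) doesn't pin U yet; pick U=4 and continue. So U=4.
Step 6. [col 2: Y + U ≡ E (mod 10)] column 2 reads Y+U+carry(0)=E with Y=2, U=4; with digits 0,1,2,3,4 already taken and all letters distinct, the only value for E is 6 ⇒ E=6.
Step 7. [col 3: M + W ≡ Y (mod 10)] several values work for W in column 3 (M + W ≡ Y (mod 10), carry-in 0); try W=7. So W=7.
Step 8. [col 3: M + W ≡ Y (mod 10)] column 3: given W=7, Y=2, carry-in 0, and digits 0,1,2,3,4,6,7 already taken and all letters distinct, M+W≡Y (mod 10) forces M=5 ⇒ M=5.
Step 9. [col 5: T + M ≡ V (mod 10)] column 5: given T=3, M=5, carry-in 1, and digits 0,1,2,3,4,5,6,7 already taken and all letters distinct, T+M≡V (mod 10) forces V=9. So V=9.
Step 10. [col 6: V + C ≡ W (mod 10)] column 6: given V=9, W=7, carry-in 0, and digits 0,1,2,3,4,5,6,7,9 already taken and all letters distinct, V+C≡W (mod 10) forces C=8 ⇒ C=8.

Answer: C=8, E=6, I=1, M=5, Q=0, T=3, U=4, V=9, W=7, Y=2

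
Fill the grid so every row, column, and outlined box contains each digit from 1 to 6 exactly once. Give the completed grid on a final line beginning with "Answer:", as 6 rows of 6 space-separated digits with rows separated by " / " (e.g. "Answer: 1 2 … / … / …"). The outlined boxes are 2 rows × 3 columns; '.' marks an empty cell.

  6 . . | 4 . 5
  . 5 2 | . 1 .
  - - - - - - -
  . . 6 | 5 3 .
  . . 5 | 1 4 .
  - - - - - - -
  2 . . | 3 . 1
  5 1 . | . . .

Step 1. [r6c6∈{2,4,6}] r6c6 is the only open cell in col 6 admitting 4. So r6c6=4.
Step 2. [r1c2∈{3}] r1c2 has the single candidate 3 ⇒ r1c2=3.
Step 3. [r5c2∈{4,6}] col 2 places 6 nowhere but r5c2 ⇒ r5c2=6.
Step 4. [r4c6∈{2,6}] row 4 places 6 nowhere but r4c6. So r4c6=6.
Step 5. [r3c2∈{2,4}] across col 2, 4 lands solely at r3c2, so r3c2=4.
Step 6. [r6c4∈{2,6}] in col 4, 2 fits only at r6c4 ⇒ r6c4=2.
Step 7. [r2c6∈{3}] r2c6's peers cover all but 3 ⇒ r2c6=3.
Step 8. [r4c1∈{3}] r4c1 is down to just 3, so r4c1=3.
Step 9. [r3c1∈{1}] nothing but 1 survives at r3c1. So r3c1=1.
Step 10. [r5c3∈{4}] r5c3 is down to just 4. So r5c3=4.
Step 11. [r3c6∈{2}] r3c6 has the single candidate 2, so r3c6=2.
Step 12. [r1c5∈{2}] r1c5 has the single candidate 2, so r1c5=2.
Step 13. [r6c3∈{3}] r6c3's peers cover all but 3, so r6c3=3.
Step 14. [r1c3∈{1}] only 1 remains possible at r1c3 ⇒ r1c3=1.
Step 15. [r5c5∈{5}] nothing but 5 survives at r5c5. So r5c5=5.
Step 16. [r6c5∈{6}] r6c5 is down to just 6. So r6c5=6.
Step 17. [r4c2∈{2}] r4c2 is down to just 2, so r4c2=2.
Step 18. [r2c4∈{6}] r2c4's peers cover all but 6, so r2c4=6.
Step 19. [r2c1∈{4}] r2c1's peers cover all but 4 ⇒ r2c1=4.

Answer: 6 3 1 4 2 5 / 4 5 2 6 1 3 / 1 4 6 5 3 2 / 3 2 5 1 4 6 / 2 6 4 3 5 1 / 5 1 3 2 6 4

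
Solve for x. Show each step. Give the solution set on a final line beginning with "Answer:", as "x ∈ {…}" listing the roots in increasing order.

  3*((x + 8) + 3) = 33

Step 1. [3*((x + 8) + 3) = 33] leading coefficient 3: divide by 3 ⇒ div: (x + 8) + 3 = 11.
Step 2. [(x + 8) + 3 = 11] subtract 3: x sits inside (… + 3), so sub: x + 8 = 8.
Step 3. [x + 8 = 8] the outer +8 inverts by subtracting 8 ⇒ sub: x = 0.

Answer: x ∈ {0}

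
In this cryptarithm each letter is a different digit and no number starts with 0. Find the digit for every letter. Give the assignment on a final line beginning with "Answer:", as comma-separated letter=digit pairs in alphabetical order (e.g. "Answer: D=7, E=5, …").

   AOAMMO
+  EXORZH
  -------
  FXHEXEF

Step 1. [col 1: O + H ≡ F (mod 10)] column 1 (O + H ≡ F (mod 10), carry-in 0) doesn't pin O yet; pick O=8 and continue. So O=8.
Step 2. [col 1: O + H ≡ F (mod 10)] no forcing yet in column 1 (carry-in 0); H=3 is free and consistent — try it. So H=3.
Step 3. [col 1: O + H ≡ F (mod 10)] column 1 reads O+H+carry(0)=F with O=8, H=3; with digits 3,8 already taken and all letters distinct, the only value for F is 1 ⇒ F=1.
Step 4. [col 2: M + Z ≡ E (mod 10)] E=6 is one option consistent with column 2 (M + Z ≡ E (mod 10), carry-in 1) — take it ⇒ E=6.
Step 5. [col 2: M + Z ≡ E (mod 10)] column 2 (M + Z ≡ E (mod 10), carry-in 1) doesn't pin M yet; pick M=5 and continue ⇒ M=5.
Step 6. [col 2: M + Z ≡ E (mod 10)] column 2 reads M+Z+carry(1)=E with M=5, E=6; with digits 1,3,5,6,8 already taken and all letters distinct, the only value for Z is 0. So Z=0.
Step 7. [col 3: M + R ≡ X (mod 10)] column 3 (M + R ≡ X (mod 10), carry-in 0) doesn't pin R yet; pick R=9 and continue ⇒ R=9.
Step 8. [col 3: M + R ≡ X (mod 10)] in column 3 we have M+R≡X with carry-in 0; given M=5, R=9 and digits 0,1,3,5,6,8,9 already taken and all letters distinct, that pins X to 4. So X=4.
Step 9. [col 4: A + O ≡ E (mod 10)] column 4: given O=8, E=6, carry-in 1, and digits 0,1,3,4,5,6,8,9 already taken and all letters distinct, A+O≡E (mod 10) forces A=7 ⇒ A=7.

Answer: A=7, E=6, F=1, H=3, M=5, O=8, R=9, X=4, Z=0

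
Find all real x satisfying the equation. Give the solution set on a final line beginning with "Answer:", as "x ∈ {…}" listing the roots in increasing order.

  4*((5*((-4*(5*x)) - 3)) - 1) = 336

Step 1. [4*((5*((-4*(5*x)) - 3)) - 1) = 336] 4·(inner) — divide through by 4 ⇒ div: (5*((-4*(5*x)) - 3)) - 1 = 84.
Step 2. [(5*((-4*(5*x)) - 3)) - 1 = 84] 1 comes off first (add 1), so sub: 5*((-4*(5*x)) - 3) = 85.
Step 3. [5*((-4*(5*x)) - 3) = 85] divide by the outer 5. So div: (-4*(5*x)) - 3 = 17.
Step 4. [(-4*(5*x)) - 3 = 17] peel the -3: add 3 from each side, so sub: -4*(5*x) = 20.
Step 5. [-4*(5*x) = 20] -4 out front; divide by -4. So div: 5*x = -5.
Step 6. [5*x = -5] 5 out front; divide by 5 ⇒ div: x = -1.

Answer: x ∈ {-1}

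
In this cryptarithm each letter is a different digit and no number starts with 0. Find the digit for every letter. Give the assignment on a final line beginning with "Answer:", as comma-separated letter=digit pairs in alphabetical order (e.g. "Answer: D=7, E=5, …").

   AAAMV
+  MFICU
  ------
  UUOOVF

Step 1. [col 1: V + U ≡ F (mod 10)] U=1 is one option consistent with column 1 (V + U ≡ F (mod 10), carry-in 0) — take it. So U=1.
Step 2. [col 1: V + U ≡ F (mod 10)] column 1 (V + U ≡ F (mod 10), carry-in 0) doesn't pin F yet; pick F=8 and continue ⇒ F=8.
Step 3. [col 1: V + U ≡ F (mod 10)] from column 1 (U=1, F=8, carry-in 0, digits 1,8 already taken and all letters distinct): V must equal 7 ⇒ V=7.
Step 4. [col 2: M + C ≡ V (mod 10)] column 2 (M + C ≡ V (mod 10), carry-in 0) doesn't pin C yet; pick C=3 and continue ⇒ C=3.
Step 5. [col 2: M + C ≡ V (mod 10)] in column 2 we have M+C≡V with carry-in 0; given C=3, V=7 and digits 1,3,7,8 already taken and all letters distinct, that pins M to 4, so M=4.
Step 6. [col 3: A + I ≡ O (mod 10)] from column 3 (nothing yet, carry-in 0, digits 1,3,4,7,8 already taken and all letters distinct): O must equal 5. So O=5.
Step 7. [col 3: A + I ≡ O (mod 10)] I=9 is one option consistent with column 3 (A + I ≡ O (mod 10), carry-in 0) — take it ⇒ I=9.
Step 8. [col 3: A + I ≡ O (mod 10)] column 3 reads A+I+carry(0)=O with I=9, O=5; with digits 1,3,4,5,7,8,9 already taken and all letters distinct, the only value for A is 6. So A=6.

Answer: A=6, C=3, F=8, I=9, M=4, O=5, U=1, V=7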